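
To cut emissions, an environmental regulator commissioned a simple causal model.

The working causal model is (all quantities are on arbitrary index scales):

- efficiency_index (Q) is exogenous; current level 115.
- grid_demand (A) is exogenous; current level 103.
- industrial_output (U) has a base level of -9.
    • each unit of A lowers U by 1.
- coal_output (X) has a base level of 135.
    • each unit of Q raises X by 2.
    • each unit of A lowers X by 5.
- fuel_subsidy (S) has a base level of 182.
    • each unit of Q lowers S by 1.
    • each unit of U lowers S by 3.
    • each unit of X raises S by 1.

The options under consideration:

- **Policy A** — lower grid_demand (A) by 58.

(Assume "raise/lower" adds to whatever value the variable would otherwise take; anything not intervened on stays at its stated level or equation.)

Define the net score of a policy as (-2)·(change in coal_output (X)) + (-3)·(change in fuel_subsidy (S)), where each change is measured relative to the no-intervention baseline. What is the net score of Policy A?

-928

Baseline:
  Q = 115
  A = 103
  U = -9 − 103 = -112
  X = 135 + 2·115 − 5·103 = -150
  S = 182 − 115 − 3·(-112) + (-150) = 253
Policy A (A − 58):
  Q = 115
  A = 103 − 58 = 45
  U = -9 − 45 = -54
  X = 135 + 2·115 − 5·45 = 140
  S = 182 − 115 − 3·(-54) + 140 = 369
ΔX = 140 − (-150) = 290; ΔS = 369 − 253 = 116
Score = (-2)·290 + (-3)·116 = -928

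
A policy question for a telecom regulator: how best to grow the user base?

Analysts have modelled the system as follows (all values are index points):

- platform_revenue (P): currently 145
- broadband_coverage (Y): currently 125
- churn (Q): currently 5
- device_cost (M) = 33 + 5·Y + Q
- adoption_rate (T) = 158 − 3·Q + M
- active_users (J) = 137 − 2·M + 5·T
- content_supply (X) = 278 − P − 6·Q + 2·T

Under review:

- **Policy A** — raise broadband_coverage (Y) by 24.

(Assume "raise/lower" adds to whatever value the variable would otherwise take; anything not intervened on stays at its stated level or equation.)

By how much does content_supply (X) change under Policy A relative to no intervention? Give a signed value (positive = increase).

240

Baseline:
  P = 145
  Y = 125
  Q = 5
  M = 33 + 5·125 + 5 = 663
  T = 158 − 3·5 + 663 = 806
  X = 278 − 145 − 6·5 + 2·806 = 1715
Policy A (Y + 24):
  P = 145
  Y = 125 + 24 = 149
  Q = 5
  M = 33 + 5·149 + 5 = 783
  T = 158 − 3·5 + 783 = 926
  X = 278 − 145 − 6·5 + 2·926 = 1955
Change in X: 1955 − 1715 = 240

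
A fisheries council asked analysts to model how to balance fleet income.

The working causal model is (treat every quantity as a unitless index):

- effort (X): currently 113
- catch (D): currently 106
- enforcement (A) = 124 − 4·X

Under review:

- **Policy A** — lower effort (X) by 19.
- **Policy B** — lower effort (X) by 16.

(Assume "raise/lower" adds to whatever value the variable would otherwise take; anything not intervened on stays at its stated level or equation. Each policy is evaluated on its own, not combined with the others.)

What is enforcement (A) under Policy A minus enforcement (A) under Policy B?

12

Policy A (X − 19):
  X = 113 − 19 = 94
  A = 124 − 4·94 = -252
Policy B (X − 16):
  X = 113 − 16 = 97
  A = 124 − 4·97 = -264
A: -252 − (-264) = 12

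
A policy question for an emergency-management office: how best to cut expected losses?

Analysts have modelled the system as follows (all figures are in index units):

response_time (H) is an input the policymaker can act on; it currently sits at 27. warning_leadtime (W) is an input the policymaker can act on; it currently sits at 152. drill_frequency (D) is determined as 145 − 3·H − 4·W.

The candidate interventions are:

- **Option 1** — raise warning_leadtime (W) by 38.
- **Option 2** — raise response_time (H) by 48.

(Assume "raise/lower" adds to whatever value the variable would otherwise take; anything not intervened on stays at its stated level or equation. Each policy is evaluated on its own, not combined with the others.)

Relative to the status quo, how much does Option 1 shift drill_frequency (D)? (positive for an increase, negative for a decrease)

Baseline:
  H = 27
  W = 152
  D = 145 − 3·27 − 4·152 = -544
Option 1 (W + 38):
  H = 27
  W = 152 + 38 = 190
  D = 145 − 3·27 − 4·190 = -696
Change in D: -696 − (-544) = -152

-152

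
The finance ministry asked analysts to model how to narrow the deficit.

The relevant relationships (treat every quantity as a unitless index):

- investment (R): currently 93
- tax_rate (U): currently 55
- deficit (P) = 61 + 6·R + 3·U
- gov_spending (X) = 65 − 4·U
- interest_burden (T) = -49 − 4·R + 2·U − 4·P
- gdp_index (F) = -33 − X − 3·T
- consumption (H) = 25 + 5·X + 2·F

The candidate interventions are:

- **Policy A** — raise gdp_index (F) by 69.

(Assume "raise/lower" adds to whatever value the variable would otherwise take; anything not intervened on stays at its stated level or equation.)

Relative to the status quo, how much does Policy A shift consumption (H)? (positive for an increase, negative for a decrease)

138

Baseline:
  R = 93
  U = 55
  P = 61 + 6·93 + 3·55 = 784
  X = 65 − 4·55 = -155
  T = -49 − 4·93 + 2·55 − 4·784 = -3447
  F = -33 − (-155) − 3·(-3447) = 10463
  H = 25 + 5·(-155) + 2·10463 = 20176
Policy A (F + 69):
  R = 93
  U = 55
  P = 61 + 6·93 + 3·55 = 784
  X = 65 − 4·55 = -155
  T = -49 − 4·93 + 2·55 − 4·784 = -3447
  F = -33 − (-155) − 3·(-3447) (+69 from intervention) = 10532
  H = 25 + 5·(-155) + 2·10532 = 20314
Change in H: 20314 − 20176 = 138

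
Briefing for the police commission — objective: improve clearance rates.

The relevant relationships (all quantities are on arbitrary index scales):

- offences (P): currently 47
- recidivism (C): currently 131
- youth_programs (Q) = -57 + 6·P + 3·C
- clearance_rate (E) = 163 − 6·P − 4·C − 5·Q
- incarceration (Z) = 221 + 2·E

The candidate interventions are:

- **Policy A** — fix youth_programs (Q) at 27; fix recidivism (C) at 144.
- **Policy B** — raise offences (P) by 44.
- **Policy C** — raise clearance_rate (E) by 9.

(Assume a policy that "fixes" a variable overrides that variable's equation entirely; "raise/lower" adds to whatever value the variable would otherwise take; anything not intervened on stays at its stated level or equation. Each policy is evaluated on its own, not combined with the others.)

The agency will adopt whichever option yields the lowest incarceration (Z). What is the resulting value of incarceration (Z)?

Policy A (Q := 27, C := 144):
  P = 47
  C = 144
  Q = 27
  E = 163 − 6·47 − 4·144 − 5·27 = -830
  Z = 221 + 2·(-830) = -1439
Policy B (P + 44):
  P = 47 + 44 = 91
  C = 131
  Q = -57 + 6·91 + 3·131 = 882
  E = 163 − 6·91 − 4·131 − 5·882 = -5317
  Z = 221 + 2·(-5317) = -10413
Policy C (E + 9):
  P = 47
  C = 131
  Q = -57 + 6·47 + 3·131 = 618
  E = 163 − 6·47 − 4·131 − 5·618 (+9 from intervention) = -3724
  Z = 221 + 2·(-3724) = -7227
Comparing — Policy A: Z=-1439, Policy B: Z=-10413, Policy C: Z=-7227. Lowest is -10413 (Policy B).

-10413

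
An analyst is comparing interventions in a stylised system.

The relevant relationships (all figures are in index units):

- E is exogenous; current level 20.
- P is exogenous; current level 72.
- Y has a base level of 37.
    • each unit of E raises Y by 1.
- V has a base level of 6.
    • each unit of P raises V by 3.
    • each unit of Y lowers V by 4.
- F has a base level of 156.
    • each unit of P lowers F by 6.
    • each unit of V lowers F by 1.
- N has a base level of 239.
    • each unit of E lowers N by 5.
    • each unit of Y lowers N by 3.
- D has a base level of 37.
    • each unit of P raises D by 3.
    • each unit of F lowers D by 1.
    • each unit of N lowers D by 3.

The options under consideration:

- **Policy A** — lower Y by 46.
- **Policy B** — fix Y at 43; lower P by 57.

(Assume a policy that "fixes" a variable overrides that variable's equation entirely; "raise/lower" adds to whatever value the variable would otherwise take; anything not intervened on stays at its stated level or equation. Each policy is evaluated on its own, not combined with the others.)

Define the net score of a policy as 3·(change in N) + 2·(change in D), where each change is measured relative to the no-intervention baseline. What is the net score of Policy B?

Baseline:
  E = 20
  P = 72
  Y = 37 + 20 = 57
  V = 6 + 3·72 − 4·57 = -6
  F = 156 − 6·72 − (-6) = -270
  N = 239 − 5·20 − 3·57 = -32
  D = 37 + 3·72 − (-270) − 3·(-32) = 619
Policy B (Y := 43, P − 57):
  E = 20
  P = 72 − 57 = 15
  Y = 43
  V = 6 + 3·15 − 4·43 = -121
  F = 156 − 6·15 − (-121) = 187
  N = 239 − 5·20 − 3·43 = 10
  D = 37 + 3·15 − 187 − 3·10 = -135
ΔN = 10 − (-32) = 42; ΔD = -135 − 619 = -754
Score = 3·42 + 2·(-754) = -1382

-1382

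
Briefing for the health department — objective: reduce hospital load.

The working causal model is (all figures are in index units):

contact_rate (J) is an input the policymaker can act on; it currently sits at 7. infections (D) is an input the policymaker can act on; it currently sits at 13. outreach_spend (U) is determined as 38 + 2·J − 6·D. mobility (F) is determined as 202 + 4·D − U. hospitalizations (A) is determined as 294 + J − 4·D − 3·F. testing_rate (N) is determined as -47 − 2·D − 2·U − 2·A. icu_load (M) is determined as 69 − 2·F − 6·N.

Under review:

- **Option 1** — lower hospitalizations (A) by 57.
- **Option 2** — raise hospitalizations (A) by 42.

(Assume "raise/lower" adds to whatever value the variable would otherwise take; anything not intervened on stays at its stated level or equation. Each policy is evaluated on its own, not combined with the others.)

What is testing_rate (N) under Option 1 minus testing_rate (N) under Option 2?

Option 1 (A − 57):
  J = 7
  D = 13
  U = 38 + 2·7 − 6·13 = -26
  F = 202 + 4·13 − (-26) = 280
  A = 294 + 7 − 4·13 − 3·280 (−57 from intervention) = -648
  N = -47 − 2·13 − 2·(-26) − 2·(-648) = 1275
Option 2 (A + 42):
  J = 7
  D = 13
  U = 38 + 2·7 − 6·13 = -26
  F = 202 + 4·13 − (-26) = 280
  A = 294 + 7 − 4·13 − 3·280 (+42 from intervention) = -549
  N = -47 − 2·13 − 2·(-26) − 2·(-549) = 1077
N: 1275 − 1077 = 198

198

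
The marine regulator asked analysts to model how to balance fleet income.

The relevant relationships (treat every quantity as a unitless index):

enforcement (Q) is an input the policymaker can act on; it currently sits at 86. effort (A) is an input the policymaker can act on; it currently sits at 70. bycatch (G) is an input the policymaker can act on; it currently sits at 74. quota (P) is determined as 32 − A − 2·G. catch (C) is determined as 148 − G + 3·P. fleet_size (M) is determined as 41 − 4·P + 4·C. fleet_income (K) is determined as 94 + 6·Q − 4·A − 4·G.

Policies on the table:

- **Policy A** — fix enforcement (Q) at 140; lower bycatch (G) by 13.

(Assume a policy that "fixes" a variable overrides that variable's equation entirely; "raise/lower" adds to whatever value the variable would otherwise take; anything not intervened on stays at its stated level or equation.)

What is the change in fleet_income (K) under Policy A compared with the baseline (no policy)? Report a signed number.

376

Baseline:
  Q = 86
  A = 70
  G = 74
  K = 94 + 6·86 − 4·70 − 4·74 = 34
Policy A (Q := 140, G − 13):
  Q = 140
  A = 70
  G = 74 − 13 = 61
  K = 94 + 6·140 − 4·70 − 4·61 = 410
Change in K: 410 − 34 = 376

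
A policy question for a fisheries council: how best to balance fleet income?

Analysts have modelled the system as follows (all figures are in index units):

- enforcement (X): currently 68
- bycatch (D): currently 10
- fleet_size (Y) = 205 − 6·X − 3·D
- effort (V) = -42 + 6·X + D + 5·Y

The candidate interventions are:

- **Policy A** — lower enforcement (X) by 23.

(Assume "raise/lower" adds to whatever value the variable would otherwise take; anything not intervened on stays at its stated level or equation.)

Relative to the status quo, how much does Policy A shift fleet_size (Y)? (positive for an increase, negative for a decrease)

138

Baseline:
  X = 68
  D = 10
  Y = 205 − 6·68 − 3·10 = -233
Policy A (X − 23):
  X = 68 − 23 = 45
  D = 10
  Y = 205 − 6·45 − 3·10 = -95
Change in Y: -95 − (-233) = 138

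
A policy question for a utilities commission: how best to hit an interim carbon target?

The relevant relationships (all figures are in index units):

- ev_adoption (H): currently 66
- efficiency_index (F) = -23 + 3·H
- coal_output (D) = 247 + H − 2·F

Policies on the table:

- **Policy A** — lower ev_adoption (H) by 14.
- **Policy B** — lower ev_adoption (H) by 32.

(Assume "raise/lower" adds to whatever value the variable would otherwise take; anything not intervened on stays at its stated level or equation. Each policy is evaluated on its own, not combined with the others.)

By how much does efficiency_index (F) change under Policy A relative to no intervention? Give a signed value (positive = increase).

Baseline:
  H = 66
  F = -23 + 3·66 = 175
Policy A (H − 14):
  H = 66 − 14 = 52
  F = -23 + 3·52 = 133
Change in F: 133 − 175 = -42

-42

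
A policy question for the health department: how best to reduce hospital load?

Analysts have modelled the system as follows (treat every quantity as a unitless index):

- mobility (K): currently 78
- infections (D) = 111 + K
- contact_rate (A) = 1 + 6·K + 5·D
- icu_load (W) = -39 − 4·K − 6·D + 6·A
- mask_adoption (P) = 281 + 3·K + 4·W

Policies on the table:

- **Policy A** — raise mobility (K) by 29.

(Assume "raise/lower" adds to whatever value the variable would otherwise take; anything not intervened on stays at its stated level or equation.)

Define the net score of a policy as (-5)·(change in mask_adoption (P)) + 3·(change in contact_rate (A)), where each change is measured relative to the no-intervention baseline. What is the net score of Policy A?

Baseline:
  K = 78
  D = 111 + 78 = 189
  A = 1 + 6·78 + 5·189 = 1414
  W = -39 − 4·78 − 6·189 + 6·1414 = 6999
  P = 281 + 3·78 + 4·6999 = 28511
Policy A (K + 29):
  K = 78 + 29 = 107
  D = 111 + 107 = 218
  A = 1 + 6·107 + 5·218 = 1733
  W = -39 − 4·107 − 6·218 + 6·1733 = 8623
  P = 281 + 3·107 + 4·8623 = 35094
ΔP = 35094 − 28511 = 6583; ΔA = 1733 − 1414 = 319
Score = (-5)·6583 + 3·319 = -31958

-31958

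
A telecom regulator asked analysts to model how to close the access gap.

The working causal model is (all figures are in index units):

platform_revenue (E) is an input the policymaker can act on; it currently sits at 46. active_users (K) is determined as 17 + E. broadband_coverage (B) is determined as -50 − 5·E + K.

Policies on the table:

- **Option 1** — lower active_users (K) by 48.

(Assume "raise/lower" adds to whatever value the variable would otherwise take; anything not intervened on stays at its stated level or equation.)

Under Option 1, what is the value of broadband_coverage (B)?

-265

Option 1 (K − 48):
  E = 46
  K = 17 + 46 (−48 from intervention) = 15
  B = -50 − 5·46 + 15 = -265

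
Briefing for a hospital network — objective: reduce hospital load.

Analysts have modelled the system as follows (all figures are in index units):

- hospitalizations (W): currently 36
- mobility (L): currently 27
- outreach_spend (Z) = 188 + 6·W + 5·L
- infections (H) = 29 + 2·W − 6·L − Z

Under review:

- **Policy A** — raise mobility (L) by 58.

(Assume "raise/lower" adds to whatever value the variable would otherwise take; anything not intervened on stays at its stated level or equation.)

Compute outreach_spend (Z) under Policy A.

829

Policy A (L + 58):
  W = 36
  L = 27 + 58 = 85
  Z = 188 + 6·36 + 5·85 = 829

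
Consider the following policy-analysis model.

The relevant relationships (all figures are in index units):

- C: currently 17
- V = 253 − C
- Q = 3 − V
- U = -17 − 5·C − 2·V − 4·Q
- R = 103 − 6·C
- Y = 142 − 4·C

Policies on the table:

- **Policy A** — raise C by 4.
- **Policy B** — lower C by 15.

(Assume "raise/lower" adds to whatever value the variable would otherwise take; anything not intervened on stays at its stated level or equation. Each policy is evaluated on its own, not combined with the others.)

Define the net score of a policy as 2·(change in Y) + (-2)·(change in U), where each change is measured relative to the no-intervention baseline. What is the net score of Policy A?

24

Baseline:
  C = 17
  V = 253 − 17 = 236
  Q = 3 − 236 = -233
  U = -17 − 5·17 − 2·236 − 4·(-233) = 358
  Y = 142 − 4·17 = 74
Policy A (C + 4):
  C = 17 + 4 = 21
  V = 253 − 21 = 232
  Q = 3 − 232 = -229
  U = -17 − 5·21 − 2·232 − 4·(-229) = 330
  Y = 142 − 4·21 = 58
ΔY = 58 − 74 = -16; ΔU = 330 − 358 = -28
Score = 2·(-16) + (-2)·(-28) = 24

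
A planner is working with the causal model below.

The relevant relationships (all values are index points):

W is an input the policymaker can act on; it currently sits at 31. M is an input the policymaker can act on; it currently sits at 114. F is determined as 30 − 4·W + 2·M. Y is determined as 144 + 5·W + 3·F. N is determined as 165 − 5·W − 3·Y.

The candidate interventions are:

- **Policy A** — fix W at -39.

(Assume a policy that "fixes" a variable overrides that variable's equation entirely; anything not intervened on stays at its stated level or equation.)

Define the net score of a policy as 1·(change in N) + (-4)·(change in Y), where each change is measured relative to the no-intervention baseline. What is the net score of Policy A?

-3080

Baseline:
  W = 31
  M = 114
  F = 30 − 4·31 + 2·114 = 134
  Y = 144 + 5·31 + 3·134 = 701
  N = 165 − 5·31 − 3·701 = -2093
Policy A (W := -39):
  W = -39
  M = 114
  F = 30 − 4·(-39) + 2·114 = 414
  Y = 144 + 5·(-39) + 3·414 = 1191
  N = 165 − 5·(-39) − 3·1191 = -3213
ΔN = -3213 − (-2093) = -1120; ΔY = 1191 − 701 = 490
Score = 1·(-1120) + (-4)·490 = -3080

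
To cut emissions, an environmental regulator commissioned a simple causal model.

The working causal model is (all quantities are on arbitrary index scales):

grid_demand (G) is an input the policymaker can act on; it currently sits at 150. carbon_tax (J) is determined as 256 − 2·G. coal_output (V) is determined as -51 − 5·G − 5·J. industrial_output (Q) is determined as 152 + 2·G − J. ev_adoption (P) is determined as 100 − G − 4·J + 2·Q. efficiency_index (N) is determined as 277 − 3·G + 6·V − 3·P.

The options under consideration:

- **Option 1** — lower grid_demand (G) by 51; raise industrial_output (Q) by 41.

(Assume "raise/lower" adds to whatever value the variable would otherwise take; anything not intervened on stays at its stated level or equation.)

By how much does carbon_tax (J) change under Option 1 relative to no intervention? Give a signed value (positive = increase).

102

Baseline:
  G = 150
  J = 256 − 2·150 = -44
Option 1 (G − 51, Q + 41):
  G = 150 − 51 = 99
  J = 256 − 2·99 = 58
Change in J: 58 − (-44) = 102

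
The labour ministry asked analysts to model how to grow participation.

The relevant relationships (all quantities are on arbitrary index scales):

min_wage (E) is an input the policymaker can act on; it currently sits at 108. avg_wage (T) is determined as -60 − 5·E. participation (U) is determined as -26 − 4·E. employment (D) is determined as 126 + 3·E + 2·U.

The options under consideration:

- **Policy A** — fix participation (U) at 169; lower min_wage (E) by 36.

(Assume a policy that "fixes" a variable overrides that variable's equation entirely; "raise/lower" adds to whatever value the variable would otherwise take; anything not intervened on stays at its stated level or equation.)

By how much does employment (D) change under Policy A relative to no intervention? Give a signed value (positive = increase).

1146

Baseline:
  E = 108
  U = -26 − 4·108 = -458
  D = 126 + 3·108 + 2·(-458) = -466
Policy A (U := 169, E − 36):
  E = 108 − 36 = 72
  U = 169
  D = 126 + 3·72 + 2·169 = 680
Change in D: 680 − (-466) = 1146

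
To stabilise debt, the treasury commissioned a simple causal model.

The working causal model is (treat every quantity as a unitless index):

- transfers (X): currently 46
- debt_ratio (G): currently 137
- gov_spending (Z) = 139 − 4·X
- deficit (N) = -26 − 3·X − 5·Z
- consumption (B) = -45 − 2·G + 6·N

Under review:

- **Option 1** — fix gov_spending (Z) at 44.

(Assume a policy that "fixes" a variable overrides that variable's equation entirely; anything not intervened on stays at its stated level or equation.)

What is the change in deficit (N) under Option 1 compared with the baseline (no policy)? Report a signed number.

-445

Baseline:
  X = 46
  Z = 139 − 4·46 = -45
  N = -26 − 3·46 − 5·(-45) = 61
Option 1 (Z := 44):
  X = 46
  Z = 44
  N = -26 − 3·46 − 5·44 = -384
Change in N: -384 − 61 = -445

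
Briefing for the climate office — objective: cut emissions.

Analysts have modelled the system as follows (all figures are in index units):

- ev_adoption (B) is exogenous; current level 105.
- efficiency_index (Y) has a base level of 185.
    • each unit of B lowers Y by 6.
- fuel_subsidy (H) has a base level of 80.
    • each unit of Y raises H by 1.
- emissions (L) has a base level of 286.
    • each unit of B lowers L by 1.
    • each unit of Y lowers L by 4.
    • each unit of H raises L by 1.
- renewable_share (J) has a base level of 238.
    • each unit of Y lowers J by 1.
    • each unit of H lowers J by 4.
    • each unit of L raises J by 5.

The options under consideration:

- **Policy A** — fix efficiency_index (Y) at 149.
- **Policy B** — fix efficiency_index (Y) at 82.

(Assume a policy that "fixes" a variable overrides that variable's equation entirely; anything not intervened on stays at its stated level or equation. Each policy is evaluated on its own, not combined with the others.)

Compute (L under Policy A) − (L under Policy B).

Policy A (Y := 149):
  B = 105
  Y = 149
  H = 80 + 149 = 229
  L = 286 − 105 − 4·149 + 229 = -186
Policy B (Y := 82):
  B = 105
  Y = 82
  H = 80 + 82 = 162
  L = 286 − 105 − 4·82 + 162 = 15
L: -186 − 15 = -201

-201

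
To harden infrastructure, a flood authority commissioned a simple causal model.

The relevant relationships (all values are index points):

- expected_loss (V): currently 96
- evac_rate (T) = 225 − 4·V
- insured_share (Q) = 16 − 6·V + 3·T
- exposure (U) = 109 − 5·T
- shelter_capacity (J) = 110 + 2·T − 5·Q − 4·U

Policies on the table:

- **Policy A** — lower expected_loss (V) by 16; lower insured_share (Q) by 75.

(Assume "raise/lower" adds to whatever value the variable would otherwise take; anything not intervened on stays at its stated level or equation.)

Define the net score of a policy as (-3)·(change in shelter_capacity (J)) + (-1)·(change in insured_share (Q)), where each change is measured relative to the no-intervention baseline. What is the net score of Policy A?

Baseline:
  V = 96
  T = 225 − 4·96 = -159
  Q = 16 − 6·96 + 3·(-159) = -1037
  U = 109 − 5·(-159) = 904
  J = 110 + 2·(-159) − 5·(-1037) − 4·904 = 1361
Policy A (V − 16, Q − 75):
  V = 96 − 16 = 80
  T = 225 − 4·80 = -95
  Q = 16 − 6·80 + 3·(-95) (−75 from intervention) = -824
  U = 109 − 5·(-95) = 584
  J = 110 + 2·(-95) − 5·(-824) − 4·584 = 1704
ΔJ = 1704 − 1361 = 343; ΔQ = -824 − (-1037) = 213
Score = (-3)·343 + (-1)·213 = -1242

-1242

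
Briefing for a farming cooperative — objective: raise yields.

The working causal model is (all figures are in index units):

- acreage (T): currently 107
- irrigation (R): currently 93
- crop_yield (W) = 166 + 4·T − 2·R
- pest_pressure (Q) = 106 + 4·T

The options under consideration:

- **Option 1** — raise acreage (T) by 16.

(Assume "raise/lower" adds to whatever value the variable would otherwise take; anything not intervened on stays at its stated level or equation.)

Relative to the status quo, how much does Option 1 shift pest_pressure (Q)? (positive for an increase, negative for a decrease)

64

Baseline:
  T = 107
  Q = 106 + 4·107 = 534
Option 1 (T + 16):
  T = 107 + 16 = 123
  Q = 106 + 4·123 = 598
Change in Q: 598 − 534 = 64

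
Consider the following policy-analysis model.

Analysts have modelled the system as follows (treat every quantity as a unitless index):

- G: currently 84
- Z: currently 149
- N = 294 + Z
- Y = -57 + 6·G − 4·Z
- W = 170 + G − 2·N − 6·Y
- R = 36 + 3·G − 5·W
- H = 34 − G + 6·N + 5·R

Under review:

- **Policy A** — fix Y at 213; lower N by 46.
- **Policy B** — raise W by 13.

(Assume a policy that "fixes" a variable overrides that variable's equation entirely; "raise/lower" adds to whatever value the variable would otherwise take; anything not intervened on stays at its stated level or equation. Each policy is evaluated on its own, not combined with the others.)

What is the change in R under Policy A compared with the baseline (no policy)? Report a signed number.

Baseline:
  G = 84
  Z = 149
  N = 294 + 149 = 443
  Y = -57 + 6·84 − 4·149 = -149
  W = 170 + 84 − 2·443 − 6·(-149) = 262
  R = 36 + 3·84 − 5·262 = -1022
Policy A (Y := 213, N − 46):
  G = 84
  Z = 149
  N = 294 + 149 (−46 from intervention) = 397
  Y = 213
  W = 170 + 84 − 2·397 − 6·213 = -1818
  R = 36 + 3·84 − 5·(-1818) = 9378
Change in R: 9378 − (-1022) = 10400

10400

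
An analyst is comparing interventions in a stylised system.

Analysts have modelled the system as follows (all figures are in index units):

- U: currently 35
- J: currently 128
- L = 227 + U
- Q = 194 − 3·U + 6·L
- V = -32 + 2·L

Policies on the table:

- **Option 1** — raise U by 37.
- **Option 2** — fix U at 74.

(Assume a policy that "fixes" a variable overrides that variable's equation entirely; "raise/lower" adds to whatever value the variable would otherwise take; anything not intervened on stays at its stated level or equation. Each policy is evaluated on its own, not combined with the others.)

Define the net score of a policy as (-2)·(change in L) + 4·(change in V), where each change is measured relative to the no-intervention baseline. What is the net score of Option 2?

Baseline:
  U = 35
  L = 227 + 35 = 262
  V = -32 + 2·262 = 492
Option 2 (U := 74):
  U = 74
  L = 227 + 74 = 301
  V = -32 + 2·301 = 570
ΔL = 301 − 262 = 39; ΔV = 570 − 492 = 78
Score = (-2)·39 + 4·78 = 234

234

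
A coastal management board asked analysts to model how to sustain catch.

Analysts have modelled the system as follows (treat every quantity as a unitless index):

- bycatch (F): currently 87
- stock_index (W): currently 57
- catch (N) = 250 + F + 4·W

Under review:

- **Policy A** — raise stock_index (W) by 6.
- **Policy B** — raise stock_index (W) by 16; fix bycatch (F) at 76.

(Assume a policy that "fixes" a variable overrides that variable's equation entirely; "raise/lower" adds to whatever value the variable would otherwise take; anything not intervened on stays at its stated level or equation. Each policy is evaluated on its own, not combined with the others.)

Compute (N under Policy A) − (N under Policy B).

Policy A (W + 6):
  F = 87
  W = 57 + 6 = 63
  N = 250 + 87 + 4·63 = 589
Policy B (W + 16, F := 76):
  F = 76
  W = 57 + 16 = 73
  N = 250 + 76 + 4·73 = 618
N: 589 − 618 = -29

-29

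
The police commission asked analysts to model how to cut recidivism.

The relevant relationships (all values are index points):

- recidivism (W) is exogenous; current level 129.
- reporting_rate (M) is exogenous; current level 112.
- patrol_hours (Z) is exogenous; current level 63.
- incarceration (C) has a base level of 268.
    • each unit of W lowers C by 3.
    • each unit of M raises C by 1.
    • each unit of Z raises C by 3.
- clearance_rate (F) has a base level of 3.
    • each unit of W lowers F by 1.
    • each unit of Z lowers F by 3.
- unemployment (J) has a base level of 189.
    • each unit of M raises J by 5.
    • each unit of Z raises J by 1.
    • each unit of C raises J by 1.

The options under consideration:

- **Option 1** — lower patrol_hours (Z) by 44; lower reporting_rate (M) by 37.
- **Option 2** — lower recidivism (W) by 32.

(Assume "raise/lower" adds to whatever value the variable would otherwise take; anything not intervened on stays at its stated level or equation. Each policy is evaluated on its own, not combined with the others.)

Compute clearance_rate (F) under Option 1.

Option 1 (Z − 44, M − 37):
  W = 129
  Z = 63 − 44 = 19
  F = 3 − 129 − 3·19 = -183

-183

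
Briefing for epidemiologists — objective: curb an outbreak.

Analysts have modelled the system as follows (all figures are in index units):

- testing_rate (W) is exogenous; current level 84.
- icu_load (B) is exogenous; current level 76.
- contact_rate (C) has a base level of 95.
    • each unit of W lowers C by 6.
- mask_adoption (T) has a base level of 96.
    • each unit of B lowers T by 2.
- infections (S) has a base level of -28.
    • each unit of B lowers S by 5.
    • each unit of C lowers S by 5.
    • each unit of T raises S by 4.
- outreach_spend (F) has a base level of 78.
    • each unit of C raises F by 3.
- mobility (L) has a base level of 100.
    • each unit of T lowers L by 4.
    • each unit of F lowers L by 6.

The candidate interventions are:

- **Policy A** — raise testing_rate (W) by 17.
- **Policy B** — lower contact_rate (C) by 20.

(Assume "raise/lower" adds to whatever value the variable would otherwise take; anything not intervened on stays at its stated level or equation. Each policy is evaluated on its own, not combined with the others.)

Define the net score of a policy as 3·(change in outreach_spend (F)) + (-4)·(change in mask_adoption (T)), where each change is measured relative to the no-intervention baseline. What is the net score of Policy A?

-918

Baseline:
  W = 84
  B = 76
  C = 95 − 6·84 = -409
  T = 96 − 2·76 = -56
  F = 78 + 3·(-409) = -1149
Policy A (W + 17):
  W = 84 + 17 = 101
  B = 76
  C = 95 − 6·101 = -511
  T = 96 − 2·76 = -56
  F = 78 + 3·(-511) = -1455
ΔF = -1455 − (-1149) = -306; ΔT = -56 − (-56) = 0
Score = 3·(-306) + (-4)·0 = -918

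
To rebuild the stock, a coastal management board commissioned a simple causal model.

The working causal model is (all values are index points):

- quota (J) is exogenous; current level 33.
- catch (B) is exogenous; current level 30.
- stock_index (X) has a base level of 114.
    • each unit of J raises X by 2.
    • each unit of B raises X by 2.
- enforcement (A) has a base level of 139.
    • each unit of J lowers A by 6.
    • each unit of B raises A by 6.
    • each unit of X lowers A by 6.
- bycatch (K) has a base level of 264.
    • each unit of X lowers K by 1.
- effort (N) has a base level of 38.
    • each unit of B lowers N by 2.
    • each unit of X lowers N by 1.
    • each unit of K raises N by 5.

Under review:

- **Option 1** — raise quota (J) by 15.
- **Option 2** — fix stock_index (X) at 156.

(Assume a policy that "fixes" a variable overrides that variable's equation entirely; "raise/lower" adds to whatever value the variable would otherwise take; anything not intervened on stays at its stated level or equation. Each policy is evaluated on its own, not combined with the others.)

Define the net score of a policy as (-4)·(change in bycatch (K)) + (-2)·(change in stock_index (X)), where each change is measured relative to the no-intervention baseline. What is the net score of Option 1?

60

Baseline:
  J = 33
  B = 30
  X = 114 + 2·33 + 2·30 = 240
  K = 264 − 240 = 24
Option 1 (J + 15):
  J = 33 + 15 = 48
  B = 30
  X = 114 + 2·48 + 2·30 = 270
  K = 264 − 270 = -6
ΔK = -6 − 24 = -30; ΔX = 270 − 240 = 30
Score = (-4)·(-30) + (-2)·30 = 60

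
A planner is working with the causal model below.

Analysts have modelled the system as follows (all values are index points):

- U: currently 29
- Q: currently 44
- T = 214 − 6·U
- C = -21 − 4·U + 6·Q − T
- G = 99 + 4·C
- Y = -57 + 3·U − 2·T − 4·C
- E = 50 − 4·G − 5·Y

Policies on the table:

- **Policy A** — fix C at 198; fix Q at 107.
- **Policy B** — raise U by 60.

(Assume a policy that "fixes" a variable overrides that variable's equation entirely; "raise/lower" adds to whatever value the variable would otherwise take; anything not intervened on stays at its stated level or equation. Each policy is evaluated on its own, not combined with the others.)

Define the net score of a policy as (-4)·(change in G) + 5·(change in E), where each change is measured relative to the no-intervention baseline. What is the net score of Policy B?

Baseline:
  U = 29
  Q = 44
  T = 214 − 6·29 = 40
  C = -21 − 4·29 + 6·44 − 40 = 87
  G = 99 + 4·87 = 447
  Y = -57 + 3·29 − 2·40 − 4·87 = -398
  E = 50 − 4·447 − 5·(-398) = 252
Policy B (U + 60):
  U = 29 + 60 = 89
  Q = 44
  T = 214 − 6·89 = -320
  C = -21 − 4·89 + 6·44 − (-320) = 207
  G = 99 + 4·207 = 927
  Y = -57 + 3·89 − 2·(-320) − 4·207 = 22
  E = 50 − 4·927 − 5·22 = -3768
ΔG = 927 − 447 = 480; ΔE = -3768 − 252 = -4020
Score = (-4)·480 + 5·(-4020) = -22020

-22020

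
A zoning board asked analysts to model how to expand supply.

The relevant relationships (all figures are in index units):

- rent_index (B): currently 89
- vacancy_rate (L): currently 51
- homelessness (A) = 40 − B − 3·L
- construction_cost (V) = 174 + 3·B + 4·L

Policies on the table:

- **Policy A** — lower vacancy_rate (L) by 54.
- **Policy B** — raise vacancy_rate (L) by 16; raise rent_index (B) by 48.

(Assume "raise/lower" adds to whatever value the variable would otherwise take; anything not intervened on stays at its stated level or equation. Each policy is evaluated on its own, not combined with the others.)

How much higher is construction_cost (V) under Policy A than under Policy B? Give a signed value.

-424

Policy A (L − 54):
  B = 89
  L = 51 − 54 = -3
  V = 174 + 3·89 + 4·(-3) = 429
Policy B (L + 16, B + 48):
  B = 89 + 48 = 137
  L = 51 + 16 = 67
  V = 174 + 3·137 + 4·67 = 853
V: 429 − 853 = -424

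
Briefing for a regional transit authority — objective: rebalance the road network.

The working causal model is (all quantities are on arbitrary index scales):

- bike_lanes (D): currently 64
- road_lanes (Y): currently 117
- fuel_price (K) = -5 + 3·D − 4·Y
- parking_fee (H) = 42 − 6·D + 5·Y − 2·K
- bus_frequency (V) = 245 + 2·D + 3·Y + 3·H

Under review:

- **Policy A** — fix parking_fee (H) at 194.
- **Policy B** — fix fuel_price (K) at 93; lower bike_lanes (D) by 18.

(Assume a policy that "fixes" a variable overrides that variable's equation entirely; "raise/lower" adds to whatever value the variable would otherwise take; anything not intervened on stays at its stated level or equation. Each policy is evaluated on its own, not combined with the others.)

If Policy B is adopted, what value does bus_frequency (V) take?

Policy B (K := 93, D − 18):
  D = 64 − 18 = 46
  Y = 117
  K = 93
  H = 42 − 6·46 + 5·117 − 2·93 = 165
  V = 245 + 2·46 + 3·117 + 3·165 = 1183

1183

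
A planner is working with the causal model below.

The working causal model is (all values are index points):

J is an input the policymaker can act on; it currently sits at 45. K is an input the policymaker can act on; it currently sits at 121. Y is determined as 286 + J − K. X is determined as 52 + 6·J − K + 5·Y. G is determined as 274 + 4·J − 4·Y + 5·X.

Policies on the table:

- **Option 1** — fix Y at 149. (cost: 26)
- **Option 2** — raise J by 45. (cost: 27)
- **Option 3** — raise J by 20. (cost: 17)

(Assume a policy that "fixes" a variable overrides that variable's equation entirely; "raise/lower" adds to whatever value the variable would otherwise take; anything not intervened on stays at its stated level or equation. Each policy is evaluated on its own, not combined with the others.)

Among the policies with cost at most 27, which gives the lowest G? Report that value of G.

Option 1 (Y := 149):
  J = 45
  K = 121
  Y = 149
  X = 52 + 6·45 − 121 + 5·149 = 946
  G = 274 + 4·45 − 4·149 + 5·946 = 4588
Option 2 (J + 45):
  J = 45 + 45 = 90
  K = 121
  Y = 286 + 90 − 121 = 255
  X = 52 + 6·90 − 121 + 5·255 = 1746
  G = 274 + 4·90 − 4·255 + 5·1746 = 8344
Option 3 (J + 20):
  J = 45 + 20 = 65
  K = 121
  Y = 286 + 65 − 121 = 230
  X = 52 + 6·65 − 121 + 5·230 = 1471
  G = 274 + 4·65 − 4·230 + 5·1471 = 6969
Comparing — Option 1: G=4588, Option 2: G=8344, Option 3: G=6969. Lowest is 4588 (Option 1).

4588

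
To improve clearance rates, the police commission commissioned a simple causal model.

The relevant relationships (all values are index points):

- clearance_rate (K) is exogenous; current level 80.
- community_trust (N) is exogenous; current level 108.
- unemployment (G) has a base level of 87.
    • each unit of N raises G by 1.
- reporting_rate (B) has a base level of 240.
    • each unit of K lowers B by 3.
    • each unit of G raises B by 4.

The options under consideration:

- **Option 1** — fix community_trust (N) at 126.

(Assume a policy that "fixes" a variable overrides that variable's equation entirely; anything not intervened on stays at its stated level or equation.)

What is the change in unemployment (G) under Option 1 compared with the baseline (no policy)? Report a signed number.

Baseline:
  N = 108
  G = 87 + 108 = 195
Option 1 (N := 126):
  N = 126
  G = 87 + 126 = 213
Change in G: 213 − 195 = 18

18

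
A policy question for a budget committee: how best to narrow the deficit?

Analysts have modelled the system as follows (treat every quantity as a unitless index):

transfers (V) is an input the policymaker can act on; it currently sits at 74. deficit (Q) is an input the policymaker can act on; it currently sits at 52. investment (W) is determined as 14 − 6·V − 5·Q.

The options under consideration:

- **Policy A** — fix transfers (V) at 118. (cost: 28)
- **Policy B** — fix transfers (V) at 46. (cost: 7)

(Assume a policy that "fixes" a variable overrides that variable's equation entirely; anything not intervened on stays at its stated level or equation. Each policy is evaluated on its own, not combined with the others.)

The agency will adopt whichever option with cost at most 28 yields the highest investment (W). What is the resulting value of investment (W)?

Policy A (V := 118):
  V = 118
  Q = 52
  W = 14 − 6·118 − 5·52 = -954
Policy B (V := 46):
  V = 46
  Q = 52
  W = 14 − 6·46 − 5·52 = -522
Comparing — Policy A: W=-954, Policy B: W=-522. Highest is -522 (Policy B).

-522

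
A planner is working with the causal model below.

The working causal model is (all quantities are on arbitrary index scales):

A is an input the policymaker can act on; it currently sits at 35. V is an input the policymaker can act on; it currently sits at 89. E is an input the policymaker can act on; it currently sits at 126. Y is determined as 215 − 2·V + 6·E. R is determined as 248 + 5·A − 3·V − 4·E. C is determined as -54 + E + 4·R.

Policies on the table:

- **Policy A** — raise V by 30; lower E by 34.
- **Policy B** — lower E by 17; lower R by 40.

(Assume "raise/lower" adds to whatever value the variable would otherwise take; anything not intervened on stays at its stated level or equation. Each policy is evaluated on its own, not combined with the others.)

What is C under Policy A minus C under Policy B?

55

Policy A (V + 30, E − 34):
  A = 35
  V = 89 + 30 = 119
  E = 126 − 34 = 92
  R = 248 + 5·35 − 3·119 − 4·92 = -302
  C = -54 + 92 + 4·(-302) = -1170
Policy B (E − 17, R − 40):
  A = 35
  V = 89
  E = 126 − 17 = 109
  R = 248 + 5·35 − 3·89 − 4·109 (−40 from intervention) = -320
  C = -54 + 109 + 4·(-320) = -1225
C: -1170 − (-1225) = 55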